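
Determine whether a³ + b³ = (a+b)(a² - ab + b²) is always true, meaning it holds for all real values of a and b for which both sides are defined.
Yes, this is an identity.

Claim: a³ + b³ = (a+b)(a² - ab + b²).
Reasoning: Expand the right side: (a+b)(a² - ab + b²) = a³ - a²b + ab² + a²b - ab² + b³ = a³ + b³ (the middle terms cancel in pairs).
So the two sides agree for all real values of a and b for which both sides are defined.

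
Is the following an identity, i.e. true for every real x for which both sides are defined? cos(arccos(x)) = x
Claim: cos(arccos(x)) = x.
Reasoning: For -1 ≤ x ≤ 1 (where arccos is defined), arccos(x) is by definition an angle whose cosine equals x. Taking the cosine of that angle returns x. (Note the other order, arccos(cos x) = x, is NOT an identity.)
So the two sides agree for every real x for which both sides are defined.

Conclusion: Yes, this is an identity.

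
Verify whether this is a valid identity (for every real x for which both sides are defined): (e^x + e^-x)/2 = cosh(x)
Claim: (e^x + e^-x)/2 = cosh(x).
Reasoning: This is exactly the definition of the hyperbolic cosine: cosh(x) := (e^x + e^-x)/2.
So the two sides agree for every real x for which both sides are defined.

Conclusion: Yes, this is an identity.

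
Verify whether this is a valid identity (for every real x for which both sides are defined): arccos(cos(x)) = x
Claim: arccos(cos(x)) = x.
Test a specific point where both sides are defined: x = -π/2.
LHS = arccos(cos(x)) ≈ 1.5708
RHS = x ≈ -1.5708
Since 1.5708 ≠ -1.5708, the equation fails at this point, so it cannot hold for every real x for which both sides are defined.
arccos only returns values in [0, π], so arccos(cos(x)) = x holds only for x in that interval, not for all real x.

Conclusion: No, this is NOT an identity.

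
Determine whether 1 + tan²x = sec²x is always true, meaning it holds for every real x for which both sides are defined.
Claim: 1 + tan²x = sec²x.
Reasoning: Start from sin²x + cos²x = 1 and divide every term by cos²x (allowed wherever tan x and sec x are defined): tan²x + 1 = 1/cos²x = sec²x.
So the two sides agree for every real x for which both sides are defined.

Conclusion: Yes, this is an identity.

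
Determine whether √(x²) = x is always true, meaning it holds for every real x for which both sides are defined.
Claim: √(x²) = x.
Test a specific point where both sides are defined: x = -2.
LHS = √(x²) ≈ 2.0000
RHS = x ≈ -2.0000
Since 2.0000 ≠ -2.0000, the equation fails at this point, so it cannot hold for every real x for which both sides are defined.
√(x²) = |x|, which differs from x whenever x < 0 (both sides are defined for every real x).

Conclusion: No, this is NOT an identity.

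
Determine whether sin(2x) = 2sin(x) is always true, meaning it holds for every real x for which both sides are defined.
Claim: sin(2x) = 2sin(x).
Test a specific point where both sides are defined: x = -π/4.
LHS = sin(2x) ≈ -1.0000
RHS = 2sin(x) ≈ -1.4142
Since -1.0000 ≠ -1.4142, the equation fails at this point, so it cannot hold for every real x for which both sides are defined.
The correct double-angle formula is sin(2x) = 2sin(x)cos(x).

Conclusion: No, this is NOT an identity.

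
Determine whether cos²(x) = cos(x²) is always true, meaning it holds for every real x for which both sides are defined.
Claim: cos²(x) = cos(x²).
Test a specific point where both sides are defined: x = π/2.
LHS = cos²(x) ≈ 0.0000
RHS = cos(x²) ≈ -0.7812
Since 0.0000 ≠ -0.7812, the equation fails at this point, so it cannot hold for every real x for which both sides are defined.
cos²(x) means (cos x)², squaring the output; cos(x²) squares the input. These are different functions.

Conclusion: No, this is NOT an identity.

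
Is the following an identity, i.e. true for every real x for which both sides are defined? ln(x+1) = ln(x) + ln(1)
No, this is NOT an identity.

Claim: ln(x+1) = ln(x) + ln(1).
Test a specific point where both sides are defined: x = 2.
LHS = ln(x+1) ≈ 1.0986
RHS = ln(x) + ln(1) ≈ 0.6931
Since 1.0986 ≠ 0.6931, the equation fails at this point, so it cannot hold for every real x for which both sides are defined.
ln(1) = 0, so the right side is just ln(x), which differs from ln(x+1).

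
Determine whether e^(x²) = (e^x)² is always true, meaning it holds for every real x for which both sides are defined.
Claim: e^(x²) = (e^x)².
Test a specific point where both sides are defined: x = 3/2.
LHS = e^(x²) ≈ 9.4877
RHS = (e^x)² ≈ 20.0855
Since 9.4877 ≠ 20.0855, the equation fails at this point, so it cannot hold for every real x for which both sides are defined.
(e^x)² = e^(2x), and 2x ≠ x² in general.

Conclusion: No, this is NOT an identity.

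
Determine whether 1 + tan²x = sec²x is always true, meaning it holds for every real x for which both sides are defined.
Claim: 1 + tan²x = sec²x.
Reasoning: Start from sin²x + cos²x = 1 and divide every term by cos²x (allowed wherever tan x and sec x are defined): tan²x + 1 = 1/cos²x = sec²x.
So the two sides agree for every real x for which both sides are defined.

Conclusion: Yes, this is an identity.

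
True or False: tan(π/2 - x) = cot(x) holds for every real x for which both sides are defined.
Claim: tan(π/2 - x) = cot(x).
Reasoning: tan(π/2 - x) = sin(π/2 - x)/cos(π/2 - x) = cos(x)/sin(x) = cot(x), using the cofunction identities sin(π/2 - x) = cos(x) and cos(π/2 - x) = sin(x).
So the two sides agree for every real x for which both sides are defined.

Conclusion: True.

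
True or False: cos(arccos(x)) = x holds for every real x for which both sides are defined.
True.

Claim: cos(arccos(x)) = x.
Reasoning: For -1 ≤ x ≤ 1 (where arccos is defined), arccos(x) is by definition an angle whose cosine equals x. Taking the cosine of that angle returns x. (Note the other order, arccos(cos x) = x, is NOT an identity.)
So the two sides agree for every real x for which both sides are defined.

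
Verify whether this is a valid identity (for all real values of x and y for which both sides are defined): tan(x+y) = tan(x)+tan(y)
No, this is NOT an identity.

Claim: tan(x+y) = tan(x)+tan(y).
Test a specific point where both sides are defined: x = -π/6, y = π/3.
LHS = tan(x+y) ≈ 0.5774
RHS = tan(x)+tan(y) ≈ 1.1547
Since 0.5774 ≠ 1.1547, the equation fails at this point, so it cannot hold for all real values of x and y for which both sides are defined.
The correct formula is tan(x+y) = (tan(x) + tan(y))/(1 - tan(x)tan(y)).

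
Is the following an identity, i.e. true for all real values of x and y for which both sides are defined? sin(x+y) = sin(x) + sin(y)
Claim: sin(x+y) = sin(x) + sin(y).
Test a specific point where both sides are defined: x = 2π/3, y = π/4.
LHS = sin(x+y) ≈ 0.2588
RHS = sin(x) + sin(y) ≈ 1.5731
Since 0.2588 ≠ 1.5731, the equation fails at this point, so it cannot hold for all real values of x and y for which both sides are defined.
The correct expansion is sin(x+y) = sin(x)cos(y) + cos(x)sin(y); sine is not additive.

Conclusion: No, this is NOT an identity.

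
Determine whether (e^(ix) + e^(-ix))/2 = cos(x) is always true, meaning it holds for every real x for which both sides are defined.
Yes, this is an identity.

Claim: (e^(ix) + e^(-ix))/2 = cos(x).
Reasoning: By Euler's formula e^(ix) = cos(x) + i·sin(x) and e^(-ix) = cos(x) - i·sin(x). Adding cancels the sine terms: e^(ix) + e^(-ix) = 2cos(x); divide by 2.
So the two sides agree for every real x for which both sides are defined.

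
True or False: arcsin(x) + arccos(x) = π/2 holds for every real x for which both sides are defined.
Claim: arcsin(x) + arccos(x) = π/2.
Reasoning: Both sides are defined for -1 ≤ x ≤ 1. Let θ = arcsin(x), so sin θ = x and θ ∈ [-π/2, π/2]. Then cos(π/2 - θ) = sin θ = x and π/2 - θ ∈ [0, π], which is exactly the range of arccos, so arccos(x) = π/2 - θ. Adding: arcsin(x) + arccos(x) = θ + (π/2 - θ) = π/2.
So the two sides agree for every real x for which both sides are defined.

Conclusion: True.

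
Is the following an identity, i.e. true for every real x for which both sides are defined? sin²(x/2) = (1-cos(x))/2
Yes, this is an identity.

Claim: sin²(x/2) = (1-cos(x))/2.
Reasoning: Use cos(2θ) = 1 - 2sin²θ with θ = x/2: cos(x) = 1 - 2sin²(x/2). Solving for sin²(x/2) gives (1 - cos(x))/2.
So the two sides agree for every real x for which both sides are defined.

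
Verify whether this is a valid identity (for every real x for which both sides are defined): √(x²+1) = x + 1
No, this is NOT an identity.

Claim: √(x²+1) = x + 1.
Test a specific point where both sides are defined: x = -1.
LHS = √(x²+1) ≈ 1.4142
RHS = x + 1 ≈ 0.0000
Since 1.4142 ≠ 0.0000, the equation fails at this point, so it cannot hold for every real x for which both sides are defined.
(x+1)² = x² + 2x + 1 ≠ x² + 1 unless x = 0.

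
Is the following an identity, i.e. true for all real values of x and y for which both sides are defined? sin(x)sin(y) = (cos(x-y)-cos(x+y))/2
Yes, this is an identity.

Claim: sin(x)sin(y) = (cos(x-y)-cos(x+y))/2.
Reasoning: cos(x-y) = cos(x)cos(y) + sin(x)sin(y) and cos(x+y) = cos(x)cos(y) - sin(x)sin(y). Subtracting, cos(x-y) - cos(x+y) = 2sin(x)sin(y); divide by 2.
So the two sides agree for all real values of x and y for which both sides are defined.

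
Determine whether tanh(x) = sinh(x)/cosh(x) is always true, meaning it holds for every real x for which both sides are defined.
Yes, this is an identity.

Claim: tanh(x) = sinh(x)/cosh(x).
Reasoning: tanh(x) is defined as sinh(x)/cosh(x) = (e^x - e^-x)/(e^x + e^-x); cosh(x) ≥ 1 is never zero, so this holds for every real x.
So the two sides agree for every real x for which both sides are defined.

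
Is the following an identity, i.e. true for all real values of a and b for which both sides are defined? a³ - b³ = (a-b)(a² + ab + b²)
Claim: a³ - b³ = (a-b)(a² + ab + b²).
Reasoning: Expand the right side: (a-b)(a² + ab + b²) = a³ + a²b + ab² - a²b - ab² - b³ = a³ - b³ (the middle terms cancel in pairs).
So the two sides agree for all real values of a and b for which both sides are defined.

Conclusion: Yes, this is an identity.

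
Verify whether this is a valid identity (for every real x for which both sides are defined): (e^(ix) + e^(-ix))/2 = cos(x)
Yes, this is an identity.

Claim: (e^(ix) + e^(-ix))/2 = cos(x).
Reasoning: By Euler's formula e^(ix) = cos(x) + i·sin(x) and e^(-ix) = cos(x) - i·sin(x). Adding cancels the sine terms: e^(ix) + e^(-ix) = 2cos(x); divide by 2.
So the two sides agree for every real x for which both sides are defined.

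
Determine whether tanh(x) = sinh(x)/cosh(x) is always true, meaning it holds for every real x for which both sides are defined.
Yes, this is an identity.

Claim: tanh(x) = sinh(x)/cosh(x).
Reasoning: tanh(x) is defined as sinh(x)/cosh(x) = (e^x - e^-x)/(e^x + e^-x); cosh(x) ≥ 1 is never zero, so this holds for every real x.
So the two sides agree for every real x for which both sides are defined.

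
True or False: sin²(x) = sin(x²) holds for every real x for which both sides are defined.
Claim: sin²(x) = sin(x²).
Test a specific point where both sides are defined: x = -π/6.
LHS = sin²(x) ≈ 0.2500
RHS = sin(x²) ≈ 0.2707
Since 0.2500 ≠ 0.2707, the equation fails at this point, so it cannot hold for every real x for which both sides are defined.
sin²(x) means (sin x)², squaring the output; sin(x²) squares the input. These are different functions.

Conclusion: False.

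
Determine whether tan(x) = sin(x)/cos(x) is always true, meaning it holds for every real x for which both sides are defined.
Claim: tan(x) = sin(x)/cos(x).
Reasoning: For an angle x whose terminal point on the unit circle is (cos x, sin x), tan(x) is defined as the ratio (second coordinate)/(first coordinate) = sin(x)/cos(x), wherever cos(x) ≠ 0.
So the two sides agree for every real x for which both sides are defined.

Conclusion: Yes, this is an identity.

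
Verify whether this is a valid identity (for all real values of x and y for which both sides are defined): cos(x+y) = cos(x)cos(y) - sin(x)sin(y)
Claim: cos(x+y) = cos(x)cos(y) - sin(x)sin(y).
Reasoning: By Euler's formula e^(i(x+y)) = e^(ix)·e^(iy) = (cos x + i·sin x)(cos y + i·sin y). The real part of the left side is cos(x+y); the real part of the product is cos(x)cos(y) - sin(x)sin(y) (since i·i = -1).
So the two sides agree for all real values of x and y for which both sides are defined.

Conclusion: Yes, this is an identity.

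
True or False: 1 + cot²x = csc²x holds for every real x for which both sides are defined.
True.

Claim: 1 + cot²x = csc²x.
Reasoning: Start from sin²x + cos²x = 1 and divide every term by sin²x (allowed wherever cot x and csc x are defined): 1 + cot²x = 1/sin²x = csc²x.
So the two sides agree for every real x for which both sides are defined.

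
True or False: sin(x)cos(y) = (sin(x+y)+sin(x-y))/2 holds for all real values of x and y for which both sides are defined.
Claim: sin(x)cos(y) = (sin(x+y)+sin(x-y))/2.
Reasoning: sin(x+y) = sin(x)cos(y) + cos(x)sin(y) and sin(x-y) = sin(x)cos(y) - cos(x)sin(y). Adding, sin(x+y) + sin(x-y) = 2sin(x)cos(y); divide by 2.
So the two sides agree for all real values of x and y for which both sides are defined.

Conclusion: True.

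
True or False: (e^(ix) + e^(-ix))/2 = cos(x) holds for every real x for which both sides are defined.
Claim: (e^(ix) + e^(-ix))/2 = cos(x).
Reasoning: By Euler's formula e^(ix) = cos(x) + i·sin(x) and e^(-ix) = cos(x) - i·sin(x). Adding cancels the sine terms: e^(ix) + e^(-ix) = 2cos(x); divide by 2.
So the two sides agree for every real x for which both sides are defined.

Conclusion: True.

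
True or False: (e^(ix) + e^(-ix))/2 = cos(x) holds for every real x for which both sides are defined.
Claim: (e^(ix) + e^(-ix))/2 = cos(x).
Reasoning: By Euler's formula e^(ix) = cos(x) + i·sin(x) and e^(-ix) = cos(x) - i·sin(x). Adding cancels the sine terms: e^(ix) + e^(-ix) = 2cos(x); divide by 2.
So the two sides agree for every real x for which both sides are defined.

Conclusion: True.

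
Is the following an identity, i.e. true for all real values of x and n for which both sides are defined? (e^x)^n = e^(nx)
Yes, this is an identity.

Claim: (e^x)^n = e^(nx).
Reasoning: e^x is a positive real number, and for a positive base B and real exponent n, B^n = e^(n·ln B). With B = e^x, ln B = x, so (e^x)^n = e^(n·x).
So the two sides agree for all real values of x and n for which both sides are defined.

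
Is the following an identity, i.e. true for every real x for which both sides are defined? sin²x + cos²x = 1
Yes, this is an identity.

Claim: sin²x + cos²x = 1.
Reasoning: The point (cos x, sin x) lies on the unit circle X² + Y² = 1, so cos²x + sin²x = 1 for every real x.
So the two sides agree for every real x for which both sides are defined.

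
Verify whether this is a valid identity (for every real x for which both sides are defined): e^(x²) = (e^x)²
No, this is NOT an identity.

Claim: e^(x²) = (e^x)².
Test a specific point where both sides are defined: x = 1/2.
LHS = e^(x²) ≈ 1.2840
RHS = (e^x)² ≈ 2.7183
Since 1.2840 ≠ 2.7183, the equation fails at this point, so it cannot hold for every real x for which both sides are defined.
(e^x)² = e^(2x), and 2x ≠ x² in general.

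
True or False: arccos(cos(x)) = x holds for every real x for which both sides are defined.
False.

Claim: arccos(cos(x)) = x.
Test a specific point where both sides are defined: x = -π/6.
LHS = arccos(cos(x)) ≈ 0.5236
RHS = x ≈ -0.5236
Since 0.5236 ≠ -0.5236, the equation fails at this point, so it cannot hold for every real x for which both sides are defined.
arccos only returns values in [0, π], so arccos(cos(x)) = x holds only for x in that interval, not for all real x.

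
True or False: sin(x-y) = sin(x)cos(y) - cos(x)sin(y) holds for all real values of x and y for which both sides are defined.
Claim: sin(x-y) = sin(x)cos(y) - cos(x)sin(y).
Reasoning: Replace y by -y in sin(x+y) = sin(x)cos(y) + cos(x)sin(y) and use cos(-y) = cos(y), sin(-y) = -sin(y): sin(x-y) = sin(x)cos(y) - cos(x)sin(y).
So the two sides agree for all real values of x and y for which both sides are defined.

Conclusion: True.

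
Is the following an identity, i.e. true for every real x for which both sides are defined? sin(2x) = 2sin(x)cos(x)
Yes, this is an identity.

Claim: sin(2x) = 2sin(x)cos(x).
Reasoning: Put y = x in the addition formula sin(x+y) = sin(x)cos(y) + cos(x)sin(y): sin(2x) = sin(x)cos(x) + cos(x)sin(x) = 2sin(x)cos(x).
So the two sides agree for every real x for which both sides are defined.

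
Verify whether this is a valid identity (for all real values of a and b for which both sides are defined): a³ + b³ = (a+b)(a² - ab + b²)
Yes, this is an identity.

Claim: a³ + b³ = (a+b)(a² - ab + b²).
Reasoning: Expand the right side: (a+b)(a² - ab + b²) = a³ - a²b + ab² + a²b - ab² + b³ = a³ + b³ (the middle terms cancel in pairs).
So the two sides agree for all real values of a and b for which both sides are defined.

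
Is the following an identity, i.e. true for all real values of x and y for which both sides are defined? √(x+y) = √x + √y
No, this is NOT an identity.

Claim: √(x+y) = √x + √y.
Test a specific point where both sides are defined: x = 1/2, y = 1.
LHS = √(x+y) ≈ 1.2247
RHS = √x + √y ≈ 1.7071
Since 1.2247 ≠ 1.7071, the equation fails at this point, so it cannot hold for all real values of x and y for which both sides are defined.
Squaring the right side gives x + 2√(xy) + y, not x + y.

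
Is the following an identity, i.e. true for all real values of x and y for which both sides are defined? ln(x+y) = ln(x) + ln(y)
No, this is NOT an identity.

Claim: ln(x+y) = ln(x) + ln(y).
Test a specific point where both sides are defined: x = 1/2, y = 5.
LHS = ln(x+y) ≈ 1.7047
RHS = ln(x) + ln(y) ≈ 0.9163
Since 1.7047 ≠ 0.9163, the equation fails at this point, so it cannot hold for all real values of x and y for which both sides are defined.
ln(x) + ln(y) = ln(xy), not ln(x+y).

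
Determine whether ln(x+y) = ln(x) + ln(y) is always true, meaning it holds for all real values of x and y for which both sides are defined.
No, this is NOT an identity.

Claim: ln(x+y) = ln(x) + ln(y).
Test a specific point where both sides are defined: x = 5, y = 5.
LHS = ln(x+y) ≈ 2.3026
RHS = ln(x) + ln(y) ≈ 3.2189
Since 2.3026 ≠ 3.2189, the equation fails at this point, so it cannot hold for all real values of x and y for which both sides are defined.
ln(x) + ln(y) = ln(xy), not ln(x+y).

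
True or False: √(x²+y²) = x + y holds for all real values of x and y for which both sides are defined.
False.

Claim: √(x²+y²) = x + y.
Test a specific point where both sides are defined: x = -1, y = 2.
LHS = √(x²+y²) ≈ 2.2361
RHS = x + y ≈ 1.0000
Since 2.2361 ≠ 1.0000, the equation fails at this point, so it cannot hold for all real values of x and y for which both sides are defined.
(x+y)² = x² + 2xy + y², not x² + y², so the square root does not split this way.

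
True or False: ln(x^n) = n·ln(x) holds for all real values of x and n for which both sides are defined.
True.

Claim: ln(x^n) = n·ln(x).
Reasoning: The right side requires x > 0. For x > 0, x^n = (e^(ln x))^n = e^(n·ln x), so taking ln of both sides gives ln(x^n) = n·ln(x).
So the two sides agree for all real values of x and n for which both sides are defined.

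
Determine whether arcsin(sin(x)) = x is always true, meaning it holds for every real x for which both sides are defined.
No, this is NOT an identity.

Claim: arcsin(sin(x)) = x.
Test a specific point where both sides are defined: x = 2π/3.
LHS = arcsin(sin(x)) ≈ 1.0472
RHS = x ≈ 2.0944
Since 1.0472 ≠ 2.0944, the equation fails at this point, so it cannot hold for every real x for which both sides are defined.
arcsin only returns values in [-π/2, π/2], so arcsin(sin(x)) = x holds only for x in that interval, not for all real x.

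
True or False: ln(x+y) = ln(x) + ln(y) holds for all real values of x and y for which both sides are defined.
Claim: ln(x+y) = ln(x) + ln(y).
Test a specific point where both sides are defined: x = 2, y = 1/2.
LHS = ln(x+y) ≈ 0.9163
RHS = ln(x) + ln(y) ≈ 0.0000
Since 0.9163 ≠ 0.0000, the equation fails at this point, so it cannot hold for all real values of x and y for which both sides are defined.
ln(x) + ln(y) = ln(xy), not ln(x+y).

Conclusion: False.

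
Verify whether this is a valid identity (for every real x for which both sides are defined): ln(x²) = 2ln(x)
Claim: ln(x²) = 2ln(x).
Reasoning: The right side requires x > 0. For x > 0, x² = (e^(ln x))² = e^(2ln x), so ln(x²) = 2ln(x). (For x < 0 the right side is undefined, so those values are outside the claim.)
So the two sides agree for every real x for which both sides are defined.

Conclusion: Yes, this is an identity.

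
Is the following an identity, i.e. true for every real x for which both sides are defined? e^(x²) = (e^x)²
Claim: e^(x²) = (e^x)².
Test a specific point where both sides are defined: x = -1.
LHS = e^(x²) ≈ 2.7183
RHS = (e^x)² ≈ 0.1353
Since 2.7183 ≠ 0.1353, the equation fails at this point, so it cannot hold for every real x for which both sides are defined.
(e^x)² = e^(2x), and 2x ≠ x² in general.

Conclusion: No, this is NOT an identity.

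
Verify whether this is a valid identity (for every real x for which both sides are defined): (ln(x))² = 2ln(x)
Claim: (ln(x))² = 2ln(x).
Test a specific point where both sides are defined: x = 3.
LHS = (ln(x))² ≈ 1.2069
RHS = 2ln(x) ≈ 2.1972
Since 1.2069 ≠ 2.1972, the equation fails at this point, so it cannot hold for every real x for which both sides are defined.
2ln(x) equals ln(x²), which is not the same as (ln x)².

Conclusion: No, this is NOT an identity.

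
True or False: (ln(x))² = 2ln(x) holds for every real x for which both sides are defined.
Claim: (ln(x))² = 2ln(x).
Test a specific point where both sides are defined: x = 1/2.
LHS = (ln(x))² ≈ 0.4805
RHS = 2ln(x) ≈ -1.3863
Since 0.4805 ≠ -1.3863, the equation fails at this point, so it cannot hold for every real x for which both sides are defined.
2ln(x) equals ln(x²), which is not the same as (ln x)².

Conclusion: False.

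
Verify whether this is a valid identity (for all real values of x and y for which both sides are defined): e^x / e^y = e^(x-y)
Yes, this is an identity.

Claim: e^x / e^y = e^(x-y).
Reasoning: 1/e^y = e^(-y), so e^x / e^y = e^x · e^(-y) = e^(x + (-y)) = e^(x-y) by the product rule for exponents.
So the two sides agree for all real values of x and y for which both sides are defined.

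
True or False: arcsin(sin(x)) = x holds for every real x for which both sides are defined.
Claim: arcsin(sin(x)) = x.
Test a specific point where both sides are defined: x = π.
LHS = arcsin(sin(x)) ≈ 0.0000
RHS = x ≈ 3.1416
Since 0.0000 ≠ 3.1416, the equation fails at this point, so it cannot hold for every real x for which both sides are defined.
arcsin only returns values in [-π/2, π/2], so arcsin(sin(x)) = x holds only for x in that interval, not for all real x.

Conclusion: False.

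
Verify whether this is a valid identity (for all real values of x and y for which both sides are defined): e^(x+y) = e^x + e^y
No, this is NOT an identity.

Claim: e^(x+y) = e^x + e^y.
Test a specific point where both sides are defined: x = -3, y = -3.
LHS = e^(x+y) ≈ 0.0025
RHS = e^x + e^y ≈ 0.0996
Since 0.0025 ≠ 0.0996, the equation fails at this point, so it cannot hold for all real values of x and y for which both sides are defined.
The correct rule is e^(x+y) = e^x · e^y (a product, not a sum).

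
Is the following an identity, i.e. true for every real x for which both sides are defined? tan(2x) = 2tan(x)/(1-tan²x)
Claim: tan(2x) = 2tan(x)/(1-tan²x).
Reasoning: tan(2x) = sin(2x)/cos(2x) = 2sin(x)cos(x) / (cos²x - sin²x). Divide numerator and denominator by cos²x: 2tan(x) / (1 - tan²x).
So the two sides agree for every real x for which both sides are defined.

Conclusion: Yes, this is an identity.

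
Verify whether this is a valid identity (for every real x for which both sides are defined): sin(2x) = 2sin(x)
No, this is NOT an identity.

Claim: sin(2x) = 2sin(x).
Test a specific point where both sides are defined: x = -π/4.
LHS = sin(2x) ≈ -1.0000
RHS = 2sin(x) ≈ -1.4142
Since -1.0000 ≠ -1.4142, the equation fails at this point, so it cannot hold for every real x for which both sides are defined.
The correct double-angle formula is sin(2x) = 2sin(x)cos(x).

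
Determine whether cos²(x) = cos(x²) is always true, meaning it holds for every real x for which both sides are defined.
Claim: cos²(x) = cos(x²).
Test a specific point where both sides are defined: x = -π/4.
LHS = cos²(x) ≈ 0.5000
RHS = cos(x²) ≈ 0.8157
Since 0.5000 ≠ 0.8157, the equation fails at this point, so it cannot hold for every real x for which both sides are defined.
cos²(x) means (cos x)², squaring the output; cos(x²) squares the input. These are different functions.

Conclusion: No, this is NOT an identity.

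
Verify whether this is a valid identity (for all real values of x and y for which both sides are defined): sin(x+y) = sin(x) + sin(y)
No, this is NOT an identity.

Claim: sin(x+y) = sin(x) + sin(y).
Test a specific point where both sides are defined: x = -π/4, y = π/6.
LHS = sin(x+y) ≈ -0.2588
RHS = sin(x) + sin(y) ≈ -0.2071
Since -0.2588 ≠ -0.2071, the equation fails at this point, so it cannot hold for all real values of x and y for which both sides are defined.
The correct expansion is sin(x+y) = sin(x)cos(y) + cos(x)sin(y); sine is not additive.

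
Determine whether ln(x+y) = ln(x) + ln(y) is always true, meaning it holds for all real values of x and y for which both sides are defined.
No, this is NOT an identity.

Claim: ln(x+y) = ln(x) + ln(y).
Test a specific point where both sides are defined: x = 4, y = 4.
LHS = ln(x+y) ≈ 2.0794
RHS = ln(x) + ln(y) ≈ 2.7726
Since 2.0794 ≠ 2.7726, the equation fails at this point, so it cannot hold for all real values of x and y for which both sides are defined.
ln(x) + ln(y) = ln(xy), not ln(x+y).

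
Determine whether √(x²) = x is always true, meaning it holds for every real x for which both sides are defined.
Claim: √(x²) = x.
Test a specific point where both sides are defined: x = -1.
LHS = √(x²) ≈ 1.0000
RHS = x ≈ -1.0000
Since 1.0000 ≠ -1.0000, the equation fails at this point, so it cannot hold for every real x for which both sides are defined.
√(x²) = |x|, which differs from x whenever x < 0 (both sides are defined for every real x).

Conclusion: No, this is NOT an identity.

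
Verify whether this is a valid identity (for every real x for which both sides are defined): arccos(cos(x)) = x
No, this is NOT an identity.

Claim: arccos(cos(x)) = x.
Test a specific point where both sides are defined: x = -π/4.
LHS = arccos(cos(x)) ≈ 0.7854
RHS = x ≈ -0.7854
Since 0.7854 ≠ -0.7854, the equation fails at this point, so it cannot hold for every real x for which both sides are defined.
arccos only returns values in [0, π], so arccos(cos(x)) = x holds only for x in that interval, not for all real x.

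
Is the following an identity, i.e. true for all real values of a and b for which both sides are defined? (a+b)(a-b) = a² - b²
Claim: (a+b)(a-b) = a² - b².
Reasoning: Expand: (a+b)(a-b) = a² - ab + ba - b² = a² - b² (the cross terms cancel).
So the two sides agree for all real values of a and b for which both sides are defined.

Conclusion: Yes, this is an identity.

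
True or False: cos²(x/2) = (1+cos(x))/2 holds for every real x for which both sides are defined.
True.

Claim: cos²(x/2) = (1+cos(x))/2.
Reasoning: Use cos(2θ) = 2cos²θ - 1 with θ = x/2: cos(x) = 2cos²(x/2) - 1. Solving for cos²(x/2) gives (1 + cos(x))/2.
So the two sides agree for every real x for which both sides are defined.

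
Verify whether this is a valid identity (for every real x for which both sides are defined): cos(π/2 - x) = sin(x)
Yes, this is an identity.

Claim: cos(π/2 - x) = sin(x).
Reasoning: Use cos(u - v) = cos(u)cos(v) + sin(u)sin(v) with u = π/2, v = x: cos(π/2)cos(x) + sin(π/2)sin(x) = 0·cos(x) + 1·sin(x) = sin(x).
So the two sides agree for every real x for which both sides are defined.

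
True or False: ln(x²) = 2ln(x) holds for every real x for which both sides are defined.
Claim: ln(x²) = 2ln(x).
Reasoning: The right side requires x > 0. For x > 0, x² = (e^(ln x))² = e^(2ln x), so ln(x²) = 2ln(x). (For x < 0 the right side is undefined, so those values are outside the claim.)
So the two sides agree for every real x for which both sides are defined.

Conclusion: True.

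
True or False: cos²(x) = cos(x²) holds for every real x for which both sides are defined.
Claim: cos²(x) = cos(x²).
Test a specific point where both sides are defined: x = 3π/4.
LHS = cos²(x) ≈ 0.5000
RHS = cos(x²) ≈ 0.7442
Since 0.5000 ≠ 0.7442, the equation fails at this point, so it cannot hold for every real x for which both sides are defined.
cos²(x) means (cos x)², squaring the output; cos(x²) squares the input. These are different functions.

Conclusion: False.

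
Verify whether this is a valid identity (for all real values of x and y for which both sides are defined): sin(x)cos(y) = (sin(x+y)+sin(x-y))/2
Yes, this is an identity.

Claim: sin(x)cos(y) = (sin(x+y)+sin(x-y))/2.
Reasoning: sin(x+y) = sin(x)cos(y) + cos(x)sin(y) and sin(x-y) = sin(x)cos(y) - cos(x)sin(y). Adding, sin(x+y) + sin(x-y) = 2sin(x)cos(y); divide by 2.
So the two sides agree for all real values of x and y for which both sides are defined.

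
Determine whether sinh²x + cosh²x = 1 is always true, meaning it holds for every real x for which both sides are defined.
No, this is NOT an identity.

Claim: sinh²x + cosh²x = 1.
Test a specific point where both sides are defined: x = 2.
LHS = sinh²x + cosh²x ≈ 27.3082
RHS = 1 ≈ 1.0000
Since 27.3082 ≠ 1.0000, the equation fails at this point, so it cannot hold for every real x for which both sides are defined.
The correct hyperbolic identity is cosh²x - sinh²x = 1 (a difference); the sum sinh²x + cosh²x equals cosh(2x).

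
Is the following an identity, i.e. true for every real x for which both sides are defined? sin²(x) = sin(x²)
Claim: sin²(x) = sin(x²).
Test a specific point where both sides are defined: x = -π/3.
LHS = sin²(x) ≈ 0.7500
RHS = sin(x²) ≈ 0.8897
Since 0.7500 ≠ 0.8897, the equation fails at this point, so it cannot hold for every real x for which both sides are defined.
sin²(x) means (sin x)², squaring the output; sin(x²) squares the input. These are different functions.

Conclusion: No, this is NOT an identity.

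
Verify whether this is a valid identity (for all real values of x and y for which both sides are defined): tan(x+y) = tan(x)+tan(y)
Claim: tan(x+y) = tan(x)+tan(y).
Test a specific point where both sides are defined: x = -π/6, y = -π/6.
LHS = tan(x+y) ≈ -1.7321
RHS = tan(x)+tan(y) ≈ -1.1547
Since -1.7321 ≠ -1.1547, the equation fails at this point, so it cannot hold for all real values of x and y for which both sides are defined.
The correct formula is tan(x+y) = (tan(x) + tan(y))/(1 - tan(x)tan(y)).

Conclusion: No, this is NOT an identity.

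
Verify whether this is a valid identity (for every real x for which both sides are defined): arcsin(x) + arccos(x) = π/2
Yes, this is an identity.

Claim: arcsin(x) + arccos(x) = π/2.
Reasoning: Both sides are defined for -1 ≤ x ≤ 1. Let θ = arcsin(x), so sin θ = x and θ ∈ [-π/2, π/2]. Then cos(π/2 - θ) = sin θ = x and π/2 - θ ∈ [0, π], which is exactly the range of arccos, so arccos(x) = π/2 - θ. Adding: arcsin(x) + arccos(x) = θ + (π/2 - θ) = π/2.
So the two sides agree for every real x for which both sides are defined.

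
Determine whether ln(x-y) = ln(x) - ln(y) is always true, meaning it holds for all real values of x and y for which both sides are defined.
Claim: ln(x-y) = ln(x) - ln(y).
Test a specific point where both sides are defined: x = 3, y = 1.
LHS = ln(x-y) ≈ 0.6931
RHS = ln(x) - ln(y) ≈ 1.0986
Since 0.6931 ≠ 1.0986, the equation fails at this point, so it cannot hold for all real values of x and y for which both sides are defined.
ln(x) - ln(y) = ln(x/y), not ln(x-y).

Conclusion: No, this is NOT an identity.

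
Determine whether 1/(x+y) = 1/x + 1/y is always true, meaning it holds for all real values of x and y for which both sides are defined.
No, this is NOT an identity.

Claim: 1/(x+y) = 1/x + 1/y.
Test a specific point where both sides are defined: x = 3/2, y = -3.
LHS = 1/(x+y) ≈ -0.6667
RHS = 1/x + 1/y ≈ 0.3333
Since -0.6667 ≠ 0.3333, the equation fails at this point, so it cannot hold for all real values of x and y for which both sides are defined.
1/x + 1/y = (x+y)/(xy), which is not 1/(x+y).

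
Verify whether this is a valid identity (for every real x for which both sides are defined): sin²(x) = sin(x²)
Claim: sin²(x) = sin(x²).
Test a specific point where both sides are defined: x = -π/4.
LHS = sin²(x) ≈ 0.5000
RHS = sin(x²) ≈ 0.5785
Since 0.5000 ≠ 0.5785, the equation fails at this point, so it cannot hold for every real x for which both sides are defined.
sin²(x) means (sin x)², squaring the output; sin(x²) squares the input. These are different functions.

Conclusion: No, this is NOT an identity.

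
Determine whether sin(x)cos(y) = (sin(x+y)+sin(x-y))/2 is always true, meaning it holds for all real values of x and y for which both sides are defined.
Claim: sin(x)cos(y) = (sin(x+y)+sin(x-y))/2.
Reasoning: sin(x+y) = sin(x)cos(y) + cos(x)sin(y) and sin(x-y) = sin(x)cos(y) - cos(x)sin(y). Adding, sin(x+y) + sin(x-y) = 2sin(x)cos(y); divide by 2.
So the two sides agree for all real values of x and y for which both sides are defined.

Conclusion: Yes, this is an identity.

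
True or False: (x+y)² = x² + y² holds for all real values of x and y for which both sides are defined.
False.

Claim: (x+y)² = x² + y².
Test a specific point where both sides are defined: x = -3, y = 5.
LHS = (x+y)² ≈ 4.0000
RHS = x² + y² ≈ 34.0000
Since 4.0000 ≠ 34.0000, the equation fails at this point, so it cannot hold for all real values of x and y for which both sides are defined.
The correct expansion is (x+y)² = x² + 2xy + y²; the cross term 2xy is missing.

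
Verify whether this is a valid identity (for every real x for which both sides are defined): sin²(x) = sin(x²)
Claim: sin²(x) = sin(x²).
Test a specific point where both sides are defined: x = π/2.
LHS = sin²(x) ≈ 1.0000
RHS = sin(x²) ≈ 0.6243
Since 1.0000 ≠ 0.6243, the equation fails at this point, so it cannot hold for every real x for which both sides are defined.
sin²(x) means (sin x)², squaring the output; sin(x²) squares the input. These are different functions.

Conclusion: No, this is NOT an identity.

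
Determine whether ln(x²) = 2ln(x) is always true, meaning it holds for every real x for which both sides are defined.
Yes, this is an identity.

Claim: ln(x²) = 2ln(x).
Reasoning: The right side requires x > 0. For x > 0, x² = (e^(ln x))² = e^(2ln x), so ln(x²) = 2ln(x). (For x < 0 the right side is undefined, so those values are outside the claim.)
So the two sides agree for every real x for which both sides are defined.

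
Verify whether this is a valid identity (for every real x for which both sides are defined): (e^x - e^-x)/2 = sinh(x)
Yes, this is an identity.

Claim: (e^x - e^-x)/2 = sinh(x).
Reasoning: This is exactly the definition of the hyperbolic sine: sinh(x) := (e^x - e^-x)/2.
So the two sides agree for every real x for which both sides are defined.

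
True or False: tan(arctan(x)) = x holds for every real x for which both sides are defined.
True.

Claim: tan(arctan(x)) = x.
Reasoning: For every real x, arctan(x) is by definition the angle in (-π/2, π/2) whose tangent equals x. Taking the tangent of that angle returns x.
So the two sides agree for every real x for which both sides are defined.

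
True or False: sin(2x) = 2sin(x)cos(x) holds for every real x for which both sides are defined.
Claim: sin(2x) = 2sin(x)cos(x).
Reasoning: Put y = x in the addition formula sin(x+y) = sin(x)cos(y) + cos(x)sin(y): sin(2x) = sin(x)cos(x) + cos(x)sin(x) = 2sin(x)cos(x).
So the two sides agree for every real x for which both sides are defined.

Conclusion: True.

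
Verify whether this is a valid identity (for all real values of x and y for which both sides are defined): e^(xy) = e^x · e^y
Claim: e^(xy) = e^x · e^y.
Test a specific point where both sides are defined: x = -2, y = 2.
LHS = e^(xy) ≈ 0.0183
RHS = e^x · e^y ≈ 1.0000
Since 0.0183 ≠ 1.0000, the equation fails at this point, so it cannot hold for all real values of x and y for which both sides are defined.
e^x · e^y = e^(x+y), not e^(xy).

Conclusion: No, this is NOT an identity.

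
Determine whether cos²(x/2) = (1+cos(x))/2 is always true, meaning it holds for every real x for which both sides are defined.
Claim: cos²(x/2) = (1+cos(x))/2.
Reasoning: Use cos(2θ) = 2cos²θ - 1 with θ = x/2: cos(x) = 2cos²(x/2) - 1. Solving for cos²(x/2) gives (1 + cos(x))/2.
So the two sides agree for every real x for which both sides are defined.

Conclusion: Yes, this is an identity.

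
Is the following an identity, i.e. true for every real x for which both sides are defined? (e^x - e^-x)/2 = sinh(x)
Yes, this is an identity.

Claim: (e^x - e^-x)/2 = sinh(x).
Reasoning: This is exactly the definition of the hyperbolic sine: sinh(x) := (e^x - e^-x)/2.
So the two sides agree for every real x for which both sides are defined.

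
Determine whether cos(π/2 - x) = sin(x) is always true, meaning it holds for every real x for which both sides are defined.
Claim: cos(π/2 - x) = sin(x).
Reasoning: Use cos(u - v) = cos(u)cos(v) + sin(u)sin(v) with u = π/2, v = x: cos(π/2)cos(x) + sin(π/2)sin(x) = 0·cos(x) + 1·sin(x) = sin(x).
So the two sides agree for every real x for which both sides are defined.

Conclusion: Yes, this is an identity.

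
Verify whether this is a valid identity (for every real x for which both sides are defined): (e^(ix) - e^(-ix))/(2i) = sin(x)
Claim: (e^(ix) - e^(-ix))/(2i) = sin(x).
Reasoning: By Euler's formula e^(ix) = cos(x) + i·sin(x) and e^(-ix) = cos(x) - i·sin(x). Subtracting cancels the cosine terms: e^(ix) - e^(-ix) = 2i·sin(x); divide by 2i.
So the two sides agree for every real x for which both sides are defined.

Conclusion: Yes, this is an identity.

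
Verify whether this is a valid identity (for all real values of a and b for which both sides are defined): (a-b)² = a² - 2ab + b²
Yes, this is an identity.

Claim: (a-b)² = a² - 2ab + b².
Reasoning: Expand: (a-b)² = (a-b)(a-b) = a·a - a·b - b·a + b·b = a² - 2ab + b².
So the two sides agree for all real values of a and b for which both sides are defined.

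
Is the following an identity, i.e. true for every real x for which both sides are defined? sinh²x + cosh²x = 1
Claim: sinh²x + cosh²x = 1.
Test a specific point where both sides are defined: x = 2.
LHS = sinh²x + cosh²x ≈ 27.3082
RHS = 1 ≈ 1.0000
Since 27.3082 ≠ 1.0000, the equation fails at this point, so it cannot hold for every real x for which both sides are defined.
The correct hyperbolic identity is cosh²x - sinh²x = 1 (a difference); the sum sinh²x + cosh²x equals cosh(2x).

Conclusion: No, this is NOT an identity.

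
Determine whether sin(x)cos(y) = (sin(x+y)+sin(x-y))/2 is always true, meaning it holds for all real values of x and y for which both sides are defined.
Claim: sin(x)cos(y) = (sin(x+y)+sin(x-y))/2.
Reasoning: sin(x+y) = sin(x)cos(y) + cos(x)sin(y) and sin(x-y) = sin(x)cos(y) - cos(x)sin(y). Adding, sin(x+y) + sin(x-y) = 2sin(x)cos(y); divide by 2.
So the two sides agree for all real values of x and y for which both sides are defined.

Conclusion: Yes, this is an identity.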